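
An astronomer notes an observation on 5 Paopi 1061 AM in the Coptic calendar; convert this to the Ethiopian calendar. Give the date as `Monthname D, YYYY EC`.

Tikimt 5, 1337 EC

The source date corresponds to 10 October 1344 in the proleptic Gregorian calendar (JDN 2212229).
That day falls on 5 Tikimt 1337 EC in the Ethiopian calendar.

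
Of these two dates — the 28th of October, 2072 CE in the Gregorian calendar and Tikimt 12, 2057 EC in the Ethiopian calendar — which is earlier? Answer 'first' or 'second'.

The two dates have Julian Day Numbers 2478144 and 2475216 respectively.
Since 2475216 < 2478144, the second date comes first.

second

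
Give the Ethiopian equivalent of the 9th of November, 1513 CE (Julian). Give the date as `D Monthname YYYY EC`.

13 Hidar 1506 EC

Julian Day Number of the source date = 2273994.
Converting JDN 2273994 to the Ethiopian calendar gives 13 Hidar 1506 EC.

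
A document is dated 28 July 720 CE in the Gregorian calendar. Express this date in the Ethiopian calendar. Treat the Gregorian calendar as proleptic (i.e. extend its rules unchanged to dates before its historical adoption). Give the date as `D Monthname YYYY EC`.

30 Hamle 712 EC

Julian Day Number of the source date = 1984243.
Converting JDN 1984243 to the Ethiopian calendar gives 30 Hamle 712 EC.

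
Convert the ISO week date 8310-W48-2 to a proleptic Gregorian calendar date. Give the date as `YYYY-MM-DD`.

8310-11-29

ISO week 1 of 8310 is the week containing the first Thursday of 8310.
Week 48, day 2 (Tuesday) lands on 8310-11-29.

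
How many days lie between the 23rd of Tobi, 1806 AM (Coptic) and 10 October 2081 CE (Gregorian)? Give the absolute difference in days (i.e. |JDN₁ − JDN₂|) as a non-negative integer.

JDN of the first date = 2484448.
JDN of the second date = 2481413.
|2481413 − 2484448| = 3035.

3035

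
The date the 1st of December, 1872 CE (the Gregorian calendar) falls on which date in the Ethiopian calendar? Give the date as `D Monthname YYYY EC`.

Both dates share Julian Day Number 2405129; in the Ethiopian calendar that is 23 Hidar 1865 EC.

23 Hidar 1865 EC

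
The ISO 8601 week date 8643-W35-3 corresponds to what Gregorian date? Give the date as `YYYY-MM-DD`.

8643-08-30

ISO week 1 of 8643 is the week containing the first Thursday of 8643.
Week 35, day 3 (Wednesday) lands on 8643-08-30.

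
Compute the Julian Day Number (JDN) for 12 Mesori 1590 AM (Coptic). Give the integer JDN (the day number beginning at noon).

In the Gregorian calendar the same day is 17 August 1874.
JDN 2451545 is 1 January 2000 CE (Gregorian); the target day is −45792 days from there, so JDN = 2405753.

2405753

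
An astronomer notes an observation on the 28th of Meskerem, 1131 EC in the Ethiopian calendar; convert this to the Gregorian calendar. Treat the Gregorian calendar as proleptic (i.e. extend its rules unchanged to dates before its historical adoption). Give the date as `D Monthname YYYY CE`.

Both dates share Julian Day Number 2136980; in the Gregorian calendar that is 2 October 1138 CE.

2 October 1138 CE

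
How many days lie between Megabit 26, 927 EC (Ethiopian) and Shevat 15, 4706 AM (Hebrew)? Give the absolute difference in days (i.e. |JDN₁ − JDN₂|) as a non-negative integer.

3958

JDN of the first date = 2062647.
JDN of the second date = 2066605.
|2066605 − 2062647| = 3958.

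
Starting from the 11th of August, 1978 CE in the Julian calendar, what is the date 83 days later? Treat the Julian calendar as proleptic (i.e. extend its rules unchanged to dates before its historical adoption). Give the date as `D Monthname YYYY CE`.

2 November 1978 CE

The starting date is JDN 2443745; 2443745 + 83 = 2443828.
JDN 2443828 corresponds to 2 November 1978 CE.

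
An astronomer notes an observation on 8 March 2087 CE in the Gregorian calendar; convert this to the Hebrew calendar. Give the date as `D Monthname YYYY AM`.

4 Adar II 5847 AM

Both dates share Julian Day Number 2483388; in the Hebrew calendar that is 4 Adar II 5847 AM.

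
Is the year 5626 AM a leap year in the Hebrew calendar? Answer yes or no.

Hebrew year 5626 is year 2 of its 19-year Metonic cycle; leap years are at positions 3, 6, 8, 11, 14, 17, 19, so it is a common year (12 months).

no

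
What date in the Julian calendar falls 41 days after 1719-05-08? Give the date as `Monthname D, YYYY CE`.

June 18, 1719 CE

Counting 41 days forward from JDN 2349050 reaches JDN 2349091, which is June 18, 1719 CE.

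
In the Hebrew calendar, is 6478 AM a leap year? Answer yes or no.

no

Hebrew year 6478 is year 18 of its 19-year Metonic cycle; leap years are at positions 3, 6, 8, 11, 14, 17, 19, so it is a common year (12 months).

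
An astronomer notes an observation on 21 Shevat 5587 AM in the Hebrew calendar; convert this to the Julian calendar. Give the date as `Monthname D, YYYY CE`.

February 6, 1827 CE

The source date corresponds to 18 February 1827 in the Gregorian calendar (JDN 2388406).
That day falls on 6 February 1827 CE in the Julian calendar.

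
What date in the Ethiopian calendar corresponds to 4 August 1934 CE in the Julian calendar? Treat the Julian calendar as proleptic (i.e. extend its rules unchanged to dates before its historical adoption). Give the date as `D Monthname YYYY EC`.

Both dates share Julian Day Number 2427667; in the Ethiopian calendar that is 11 Nehase 1926 EC.

11 Nehase 1926 EC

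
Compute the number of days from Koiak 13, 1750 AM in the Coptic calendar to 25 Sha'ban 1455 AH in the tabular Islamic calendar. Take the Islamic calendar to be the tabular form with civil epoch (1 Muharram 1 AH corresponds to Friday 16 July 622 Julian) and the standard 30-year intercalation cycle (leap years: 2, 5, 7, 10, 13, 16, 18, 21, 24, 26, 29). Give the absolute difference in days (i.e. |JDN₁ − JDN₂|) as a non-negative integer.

First date → JDN 2463954; second date → JDN 2463920.
The interval is |2463954 − 2463920| = 34 days.

34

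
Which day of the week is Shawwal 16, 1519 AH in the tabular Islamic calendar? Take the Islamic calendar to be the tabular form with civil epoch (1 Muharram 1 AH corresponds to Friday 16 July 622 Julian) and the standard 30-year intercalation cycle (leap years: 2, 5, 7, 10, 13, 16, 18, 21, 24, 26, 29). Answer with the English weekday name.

Equivalently 11 February 2096 Gregorian, JDN 2486650.
Since JDN mod 7 = 5 (0 = Monday), the day is Saturday.

Saturday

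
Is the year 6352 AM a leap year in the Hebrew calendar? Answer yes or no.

yes

Hebrew year 6352 is year 6 of its 19-year Metonic cycle; leap years are at positions 3, 6, 8, 11, 14, 17, 19, so it is a leap year (13 months).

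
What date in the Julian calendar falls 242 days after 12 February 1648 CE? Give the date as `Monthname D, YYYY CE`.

October 11, 1648 CE

JDN of 12 February 1648 CE = 2323032.
2323032 + 242 = 2323274.
JDN 2323274 in the Julian calendar is October 11, 1648 CE.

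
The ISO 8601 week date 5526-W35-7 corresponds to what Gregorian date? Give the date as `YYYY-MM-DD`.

5526-09-05

ISO week 1 of 5526 is the week containing the first Thursday of 5526.
Week 35, day 7 (Sunday) lands on 5526-09-05.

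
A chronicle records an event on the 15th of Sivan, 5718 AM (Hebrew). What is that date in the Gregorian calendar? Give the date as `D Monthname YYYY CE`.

Julian Day Number of the source date = 2436358.
Converting JDN 2436358 to the Gregorian calendar gives 3 June 1958 CE.

3 June 1958 CE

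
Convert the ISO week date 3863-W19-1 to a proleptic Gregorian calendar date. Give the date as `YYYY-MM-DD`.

ISO week 1 of 3863 is the week containing the first Thursday of 3863.
Week 19, day 1 (Monday) lands on 3863-05-04.

3863-05-04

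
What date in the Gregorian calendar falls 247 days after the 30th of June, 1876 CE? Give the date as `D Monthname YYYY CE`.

JDN of the 30th of June, 1876 CE = 2406436.
2406436 + 247 = 2406683.
JDN 2406683 in the Gregorian calendar is 4 March 1877 CE.

4 March 1877 CE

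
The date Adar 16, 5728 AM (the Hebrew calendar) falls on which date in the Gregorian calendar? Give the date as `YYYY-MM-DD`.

1968-03-16

Julian Day Number of the source date = 2439932.
Converting JDN 2439932 to the Gregorian calendar gives 16 March 1968 CE.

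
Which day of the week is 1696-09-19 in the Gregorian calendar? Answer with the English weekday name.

Wednesday

JDN 2340774 mod 7 = 2, and JDN 0 was a Monday, so this is a Wednesday.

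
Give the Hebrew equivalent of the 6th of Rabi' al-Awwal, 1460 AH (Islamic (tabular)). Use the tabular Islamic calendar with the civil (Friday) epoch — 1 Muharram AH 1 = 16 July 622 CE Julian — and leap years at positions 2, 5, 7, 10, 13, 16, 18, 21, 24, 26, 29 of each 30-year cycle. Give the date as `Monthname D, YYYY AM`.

Nisan 6, 5798 AM

Julian Day Number of the source date = 2465525.
Converting JDN 2465525 to the Hebrew calendar gives 6 Nisan 5798 AM.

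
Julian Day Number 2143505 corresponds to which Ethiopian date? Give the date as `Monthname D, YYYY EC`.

Nehase 13, 1148 EC

The proleptic Gregorian equivalent of JDN 2143505 is 13 August 1156.
In the Ethiopian calendar that day is Nehase 13, 1148 EC.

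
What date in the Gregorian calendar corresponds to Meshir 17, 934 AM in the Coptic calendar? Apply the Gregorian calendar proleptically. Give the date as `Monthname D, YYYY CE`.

Julian Day Number of the source date = 2165974.
Converting JDN 2165974 to the Gregorian calendar gives 18 February 1218 CE.

February 18, 1218 CE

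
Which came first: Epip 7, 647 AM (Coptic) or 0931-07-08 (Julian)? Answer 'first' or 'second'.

First date → JDN 2061287; second date → JDN 2061294.
JDN 2061287 < JDN 2061294, so the first date is earlier.

first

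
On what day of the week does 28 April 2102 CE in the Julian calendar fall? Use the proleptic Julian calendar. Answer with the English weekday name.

This is JDN 2488931 (12 May 2102 Gregorian).
Since JDN mod 7 = 4 (0 = Monday), the day is Friday.

Friday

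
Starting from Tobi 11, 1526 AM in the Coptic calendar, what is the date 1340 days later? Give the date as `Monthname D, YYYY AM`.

JDN of Tobi 11, 1526 AM = 2382166.
2382166 + 1340 = 2383506.
JDN 2383506 in the Coptic calendar is Thout 10, 1530 AM.

Thout 10, 1530 AM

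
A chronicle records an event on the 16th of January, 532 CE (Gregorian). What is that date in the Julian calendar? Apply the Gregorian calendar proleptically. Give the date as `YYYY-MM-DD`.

At this point the Julian calendar is 2 days behind the Gregorian.
16 January 532 Gregorian − 2 days → 14 January 532 Julian.

0532-01-14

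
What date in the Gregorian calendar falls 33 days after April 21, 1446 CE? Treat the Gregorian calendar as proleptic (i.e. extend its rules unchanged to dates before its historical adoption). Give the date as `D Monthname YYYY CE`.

24 May 1446 CE

The starting date is JDN 2249311; 2249311 + 33 = 2249344.
JDN 2249344 corresponds to 24 May 1446 CE.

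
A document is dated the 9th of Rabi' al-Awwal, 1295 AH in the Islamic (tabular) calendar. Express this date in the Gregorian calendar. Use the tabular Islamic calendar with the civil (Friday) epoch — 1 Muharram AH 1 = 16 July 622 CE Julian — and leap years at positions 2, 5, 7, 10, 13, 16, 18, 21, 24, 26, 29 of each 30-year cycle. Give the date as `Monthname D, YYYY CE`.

March 13, 1878 CE

Julian Day Number of the source date = 2407057.
Converting JDN 2407057 to the Gregorian calendar gives 13 March 1878 CE.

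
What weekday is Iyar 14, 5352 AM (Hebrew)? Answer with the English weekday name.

Sunday

This is JDN 2302642 (26 April 1592 Gregorian).
2302642 ≡ 6 (mod 7); counting from Monday = 0 gives Sunday.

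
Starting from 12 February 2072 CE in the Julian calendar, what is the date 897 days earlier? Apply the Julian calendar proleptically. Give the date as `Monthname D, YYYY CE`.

The starting date is JDN 2477898; 2477898 − 897 = 2477001.
JDN 2477001 corresponds to August 29, 2069 CE.

August 29, 2069 CE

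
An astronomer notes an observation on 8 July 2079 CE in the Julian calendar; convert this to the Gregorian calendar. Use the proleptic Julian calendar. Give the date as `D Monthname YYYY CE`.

21 July 2079 CE

For dates in this range the Gregorian date is 13 days ahead of the Julian.
8 July 2079 Julian + 13 days → 21 July 2079 Gregorian.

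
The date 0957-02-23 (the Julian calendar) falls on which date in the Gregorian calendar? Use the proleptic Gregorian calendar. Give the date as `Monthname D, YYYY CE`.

February 28, 957 CE

The Julian–Gregorian offset here is 5 days (Julian trailing).
23 February 957 Julian + 5 days → 28 February 957 Gregorian.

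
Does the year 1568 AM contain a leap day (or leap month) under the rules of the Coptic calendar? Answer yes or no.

no

1568 mod 4 = 0; in the Coptic calendar a year is leap when year mod 4 = 3, so it is a common year.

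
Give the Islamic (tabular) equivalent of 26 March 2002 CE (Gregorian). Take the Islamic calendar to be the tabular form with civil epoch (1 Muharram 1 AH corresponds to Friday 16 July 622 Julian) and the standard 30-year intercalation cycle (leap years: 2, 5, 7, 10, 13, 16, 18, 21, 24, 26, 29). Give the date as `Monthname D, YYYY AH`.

Julian Day Number of the source date = 2452360.
Converting JDN 2452360 to the tabular Islamic calendar gives 12 Muharram 1423 AH.

Muharram 12, 1423 AH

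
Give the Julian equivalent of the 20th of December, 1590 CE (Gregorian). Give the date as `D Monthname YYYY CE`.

10 December 1590 CE

The Julian–Gregorian offset here is 10 days (Julian trailing).
20 December 1590 Gregorian − 10 days → 10 December 1590 Julian.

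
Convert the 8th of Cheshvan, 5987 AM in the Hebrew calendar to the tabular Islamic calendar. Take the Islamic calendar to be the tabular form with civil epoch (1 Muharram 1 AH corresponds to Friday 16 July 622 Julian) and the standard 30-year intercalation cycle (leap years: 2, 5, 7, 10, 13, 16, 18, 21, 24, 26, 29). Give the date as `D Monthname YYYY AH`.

The source date corresponds to 30 October 2226 in the Gregorian calendar (JDN 2534392).
That day falls on 8 Rajab 1654 AH in the tabular Islamic calendar.

8 Rajab 1654 AH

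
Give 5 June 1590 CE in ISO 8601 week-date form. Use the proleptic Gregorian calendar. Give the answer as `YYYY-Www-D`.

The weekday is Tuesday (ISO weekday 2).
That Tuesday belongs to ISO week 23 of ISO year 1590.

1590-W23-2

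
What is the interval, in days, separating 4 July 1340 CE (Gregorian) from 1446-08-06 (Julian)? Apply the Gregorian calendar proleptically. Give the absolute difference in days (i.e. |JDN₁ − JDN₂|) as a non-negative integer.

38757

JDN of the first date = 2210670.
JDN of the second date = 2249427.
|2249427 − 2210670| = 38757.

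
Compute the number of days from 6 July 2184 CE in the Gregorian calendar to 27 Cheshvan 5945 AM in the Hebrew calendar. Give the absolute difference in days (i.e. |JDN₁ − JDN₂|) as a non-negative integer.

First date → JDN 2518937; second date → JDN 2519055.
The interval is |2518937 − 2519055| = 118 days.

118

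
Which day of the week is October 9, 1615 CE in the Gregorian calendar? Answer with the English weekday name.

Friday

2311208 ≡ 4 (mod 7); counting from Monday = 0 gives Friday.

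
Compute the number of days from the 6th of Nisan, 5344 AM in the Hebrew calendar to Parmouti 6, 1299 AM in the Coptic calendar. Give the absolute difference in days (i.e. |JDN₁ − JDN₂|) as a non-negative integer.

JDN of the first date = 2299681.
JDN of the second date = 2299339.
|2299339 − 2299681| = 342.

342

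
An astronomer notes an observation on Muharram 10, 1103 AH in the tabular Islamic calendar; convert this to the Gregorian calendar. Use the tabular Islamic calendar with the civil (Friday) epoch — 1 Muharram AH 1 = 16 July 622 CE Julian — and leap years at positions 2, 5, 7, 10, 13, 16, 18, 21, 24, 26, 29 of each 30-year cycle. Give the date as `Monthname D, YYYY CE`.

October 3, 1691 CE

Both dates share Julian Day Number 2338961; in the Gregorian calendar that is 3 October 1691 CE.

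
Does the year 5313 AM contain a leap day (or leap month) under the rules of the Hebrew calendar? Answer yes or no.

Hebrew year 5313 is year 12 of its 19-year Metonic cycle; leap years are at positions 3, 6, 8, 11, 14, 17, 19, so it is a common year (12 months).

no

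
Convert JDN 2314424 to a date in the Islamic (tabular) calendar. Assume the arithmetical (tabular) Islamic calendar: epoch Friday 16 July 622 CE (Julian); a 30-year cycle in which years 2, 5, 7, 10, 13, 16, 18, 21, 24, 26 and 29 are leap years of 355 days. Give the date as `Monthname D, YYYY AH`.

Shawwal 13, 1033 AH

JDN 2314424 is 29 July 1624 in the Gregorian calendar.
In the tabular Islamic calendar that day is Shawwal 13, 1033 AH.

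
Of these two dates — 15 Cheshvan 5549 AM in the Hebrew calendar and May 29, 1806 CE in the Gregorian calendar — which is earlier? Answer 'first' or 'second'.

The two dates have Julian Day Numbers 2374433 and 2380836 respectively.
Since 2374433 < 2380836, the first date comes first.

first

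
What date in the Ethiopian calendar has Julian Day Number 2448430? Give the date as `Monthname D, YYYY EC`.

Sene 15, 1983 EC

The Gregorian equivalent of JDN 2448430 is 22 June 1991.
In the Ethiopian calendar that day is Sene 15, 1983 EC.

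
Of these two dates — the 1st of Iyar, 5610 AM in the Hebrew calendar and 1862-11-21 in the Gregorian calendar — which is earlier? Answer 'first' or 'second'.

First date → JDN 2396861; second date → JDN 2401466.
JDN 2396861 < JDN 2401466, so the first date is earlier.

first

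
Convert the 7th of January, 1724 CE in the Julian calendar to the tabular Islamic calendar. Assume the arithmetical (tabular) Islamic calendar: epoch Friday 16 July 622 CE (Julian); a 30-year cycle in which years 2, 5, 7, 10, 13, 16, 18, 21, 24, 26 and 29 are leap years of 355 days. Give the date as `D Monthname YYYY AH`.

Julian Day Number of the source date = 2350755.
Converting JDN 2350755 to the tabular Islamic calendar gives 21 Rabi' al-Thani 1136 AH.

21 Rabi' al-Thani 1136 AH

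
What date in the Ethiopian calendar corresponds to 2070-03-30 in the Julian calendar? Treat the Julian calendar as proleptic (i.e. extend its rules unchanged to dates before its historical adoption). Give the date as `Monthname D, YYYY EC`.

Miyazya 4, 2062 EC

Julian Day Number of the source date = 2477214.
Converting JDN 2477214 to the Ethiopian calendar gives 4 Miyazya 2062 EC.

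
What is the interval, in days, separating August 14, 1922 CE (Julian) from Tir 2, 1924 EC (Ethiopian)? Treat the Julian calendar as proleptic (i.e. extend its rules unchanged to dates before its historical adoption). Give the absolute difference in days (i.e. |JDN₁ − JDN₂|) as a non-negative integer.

3424

JDN of the first date = 2423294.
JDN of the second date = 2426718.
|2426718 − 2423294| = 3424.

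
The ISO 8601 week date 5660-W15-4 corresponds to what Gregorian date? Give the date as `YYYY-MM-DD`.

5660-04-08

ISO week 1 of 5660 is the week containing the first Thursday of 5660.
Week 15, day 4 (Thursday) lands on 5660-04-08.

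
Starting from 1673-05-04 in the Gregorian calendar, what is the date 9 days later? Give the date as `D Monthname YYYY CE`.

13 May 1673 CE

The starting date is JDN 2332235; 2332235 + 9 = 2332244.
JDN 2332244 corresponds to 13 May 1673 CE.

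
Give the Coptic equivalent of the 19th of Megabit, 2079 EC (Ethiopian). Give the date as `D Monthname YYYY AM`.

19 Paremhat 1803 AM

The source date corresponds to 28 March 2087 in the Gregorian calendar (JDN 2483408).
That day falls on 19 Paremhat 1803 AM in the Coptic calendar.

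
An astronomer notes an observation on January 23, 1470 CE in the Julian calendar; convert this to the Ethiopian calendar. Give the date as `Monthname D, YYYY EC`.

Tir 28, 1462 EC

Both dates share Julian Day Number 2257998; in the Ethiopian calendar that is 28 Tir 1462 EC.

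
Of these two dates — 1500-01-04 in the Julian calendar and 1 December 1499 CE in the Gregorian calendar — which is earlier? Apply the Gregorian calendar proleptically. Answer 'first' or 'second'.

second

Converting both to JDN: 2268936 vs 2268893; the smaller is the second.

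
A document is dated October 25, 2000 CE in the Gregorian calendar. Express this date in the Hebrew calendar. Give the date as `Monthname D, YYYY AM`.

Tishrei 26, 5761 AM

Both dates share Julian Day Number 2451843; in the Hebrew calendar that is 26 Tishrei 5761 AM.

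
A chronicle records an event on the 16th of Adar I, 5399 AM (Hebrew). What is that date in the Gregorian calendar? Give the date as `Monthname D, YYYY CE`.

February 20, 1639 CE

Julian Day Number of the source date = 2319743.
Converting JDN 2319743 to the Gregorian calendar gives 20 February 1639 CE.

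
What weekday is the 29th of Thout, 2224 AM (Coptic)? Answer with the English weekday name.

This is JDN 2637009 (14 October 2507 Gregorian).
2637009 ≡ 4 (mod 7); counting from Monday = 0 gives Friday.

Friday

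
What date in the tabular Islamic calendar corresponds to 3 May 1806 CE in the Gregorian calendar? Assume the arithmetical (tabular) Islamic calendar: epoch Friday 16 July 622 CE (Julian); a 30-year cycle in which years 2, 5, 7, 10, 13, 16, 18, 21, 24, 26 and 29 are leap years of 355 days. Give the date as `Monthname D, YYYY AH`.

Both dates share Julian Day Number 2380810; in the tabular Islamic calendar that is 14 Safar 1221 AH.

Safar 14, 1221 AH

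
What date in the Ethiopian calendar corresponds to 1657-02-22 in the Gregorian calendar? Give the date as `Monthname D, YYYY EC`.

Yekatit 18, 1649 EC

Julian Day Number of the source date = 2326320.
Converting JDN 2326320 to the Ethiopian calendar gives 18 Yekatit 1649 EC.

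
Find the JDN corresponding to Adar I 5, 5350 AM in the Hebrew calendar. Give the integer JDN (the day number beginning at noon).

Equivalently 9 February 1590 (Gregorian).
JDN 2400001 is 17 November 1858 CE (Gregorian), MJD 0; the target day is −98166 days from there, so JDN = 2301835.

2301835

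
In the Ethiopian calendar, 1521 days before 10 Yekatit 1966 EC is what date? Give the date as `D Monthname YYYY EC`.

Counting 1521 days back from JDN 2442096 reaches JDN 2440575, which is 10 Tahsas 1962 EC.

10 Tahsas 1962 EC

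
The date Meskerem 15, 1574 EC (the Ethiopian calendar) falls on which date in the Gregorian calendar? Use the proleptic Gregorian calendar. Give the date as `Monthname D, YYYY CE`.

September 22, 1581 CE

Julian Day Number of the source date = 2298773.
Converting JDN 2298773 to the Gregorian calendar gives 22 September 1581 CE.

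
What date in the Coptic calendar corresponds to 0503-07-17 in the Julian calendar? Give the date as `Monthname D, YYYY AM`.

Epip 23, 219 AM

The source date corresponds to 19 July 503 in the proleptic Gregorian calendar (JDN 1904976).
That day falls on 23 Epip 219 AM in the Coptic calendar.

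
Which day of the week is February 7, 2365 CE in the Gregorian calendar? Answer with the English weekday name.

Since JDN mod 7 = 6 (0 = Monday), the day is Sunday.

Sunday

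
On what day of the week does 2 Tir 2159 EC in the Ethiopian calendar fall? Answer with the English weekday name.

Equivalently 11 January 2167 Gregorian, JDN 2512551.
2512551 ≡ 6 (mod 7); counting from Monday = 0 gives Sunday.

Sunday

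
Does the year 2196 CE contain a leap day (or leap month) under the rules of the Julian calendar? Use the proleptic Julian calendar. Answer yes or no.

2196 mod 4 = 0, so it is a leap year in the Julian calendar.

yes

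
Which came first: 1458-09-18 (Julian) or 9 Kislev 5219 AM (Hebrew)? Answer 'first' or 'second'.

first

Converting both to JDN: 2253853 vs 2253912; the smaller is the first.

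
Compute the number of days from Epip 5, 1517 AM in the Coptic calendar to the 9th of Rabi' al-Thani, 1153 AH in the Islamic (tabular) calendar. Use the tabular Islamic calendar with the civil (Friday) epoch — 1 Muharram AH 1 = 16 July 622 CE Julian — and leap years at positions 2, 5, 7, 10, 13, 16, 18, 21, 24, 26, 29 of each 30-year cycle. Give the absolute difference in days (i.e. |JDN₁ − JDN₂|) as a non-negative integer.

JDN of the first date = 2379053.
JDN of the second date = 2356767.
|2356767 − 2379053| = 22286.

22286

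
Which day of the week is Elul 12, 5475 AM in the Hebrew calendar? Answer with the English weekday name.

Equivalently 10 September 1715 Gregorian, JDN 2347703.
JDN 2347703 mod 7 = 1, and JDN 0 was a Monday, so this is a Tuesday.

Tuesday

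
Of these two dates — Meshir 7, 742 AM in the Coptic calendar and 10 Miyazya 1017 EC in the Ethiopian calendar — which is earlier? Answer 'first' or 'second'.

second

First date → JDN 2095836; second date → JDN 2095534.
JDN 2095534 < JDN 2095836, so the second date is earlier.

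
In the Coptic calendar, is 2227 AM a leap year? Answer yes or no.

yes

2227 mod 4 = 3; in the Coptic calendar a year is leap when year mod 4 = 3, so it is a leap year.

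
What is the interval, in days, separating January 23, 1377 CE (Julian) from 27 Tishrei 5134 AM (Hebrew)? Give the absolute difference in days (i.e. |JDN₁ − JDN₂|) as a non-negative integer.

First date → JDN 2224030; second date → JDN 2222834.
The interval is |2224030 − 2222834| = 1196 days.

1196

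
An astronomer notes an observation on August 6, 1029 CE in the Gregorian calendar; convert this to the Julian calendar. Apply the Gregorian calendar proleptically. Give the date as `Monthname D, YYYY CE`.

July 31, 1029 CE

The Julian–Gregorian offset here is 6 days (Julian trailing).
6 August 1029 Gregorian − 6 days → 31 July 1029 Julian.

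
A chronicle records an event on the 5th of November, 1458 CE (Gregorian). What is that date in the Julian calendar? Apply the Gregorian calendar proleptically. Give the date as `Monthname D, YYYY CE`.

October 27, 1458 CE

For dates in this range the Gregorian date is 9 days ahead of the Julian.
5 November 1458 Gregorian − 9 days → 27 October 1458 Julian.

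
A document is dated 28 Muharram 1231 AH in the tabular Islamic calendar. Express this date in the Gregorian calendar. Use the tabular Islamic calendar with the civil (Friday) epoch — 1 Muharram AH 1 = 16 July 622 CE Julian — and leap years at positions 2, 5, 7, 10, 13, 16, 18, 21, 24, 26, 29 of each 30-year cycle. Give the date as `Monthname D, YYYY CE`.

Julian Day Number of the source date = 2384338.
Converting JDN 2384338 to the Gregorian calendar gives 30 December 1815 CE.

December 30, 1815 CE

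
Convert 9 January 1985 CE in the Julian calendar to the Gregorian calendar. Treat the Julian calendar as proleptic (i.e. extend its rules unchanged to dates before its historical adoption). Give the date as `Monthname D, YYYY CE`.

January 22, 1985 CE

For dates in this range the Gregorian date is 13 days ahead of the Julian.
9 January 1985 Julian + 13 days → 22 January 1985 Gregorian.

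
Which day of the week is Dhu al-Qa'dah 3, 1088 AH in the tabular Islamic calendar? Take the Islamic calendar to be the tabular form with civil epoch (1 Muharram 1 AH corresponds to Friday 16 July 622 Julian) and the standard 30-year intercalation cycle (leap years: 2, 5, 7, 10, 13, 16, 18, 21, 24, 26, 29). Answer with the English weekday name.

In the Gregorian calendar this is 28 December 1677 (JDN 2333934).
Since JDN mod 7 = 1 (0 = Monday), the day is Tuesday.

Tuesday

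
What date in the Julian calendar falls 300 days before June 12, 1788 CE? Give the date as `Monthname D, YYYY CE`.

JDN of June 12, 1788 CE = 2374288.
2374288 − 300 = 2373988.
JDN 2373988 in the Julian calendar is August 17, 1787 CE.

August 17, 1787 CE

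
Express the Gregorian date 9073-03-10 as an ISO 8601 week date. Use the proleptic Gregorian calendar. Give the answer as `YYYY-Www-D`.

9073-W11-1

The weekday is Monday (ISO weekday 1).
That Monday belongs to ISO week 11 of ISO year 9073.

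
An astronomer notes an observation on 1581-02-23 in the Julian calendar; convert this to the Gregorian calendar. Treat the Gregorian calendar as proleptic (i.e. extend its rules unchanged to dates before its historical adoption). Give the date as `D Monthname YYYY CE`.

5 March 1581 CE

At this point the Julian calendar is 10 days behind the Gregorian.
23 February 1581 Julian + 10 days → 5 March 1581 Gregorian.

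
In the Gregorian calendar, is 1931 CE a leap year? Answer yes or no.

1931 is not divisible by 4, so it is a common year.

no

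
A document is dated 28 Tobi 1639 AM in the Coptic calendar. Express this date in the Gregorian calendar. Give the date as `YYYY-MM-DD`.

1923-02-05

Both dates share Julian Day Number 2423456; in the Gregorian calendar that is 5 February 1923 CE.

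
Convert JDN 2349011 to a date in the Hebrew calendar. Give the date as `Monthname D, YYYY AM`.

JDN 2349011 is 10 April 1719 in the Gregorian calendar.
In the Hebrew calendar that day is Nisan 21, 5479 AM.

Nisan 21, 5479 AM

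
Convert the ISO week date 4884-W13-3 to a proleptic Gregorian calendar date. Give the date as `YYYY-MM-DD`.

ISO week 1 of 4884 is the week containing the first Thursday of 4884.
Week 13, day 3 (Wednesday) lands on 4884-03-29.

4884-03-29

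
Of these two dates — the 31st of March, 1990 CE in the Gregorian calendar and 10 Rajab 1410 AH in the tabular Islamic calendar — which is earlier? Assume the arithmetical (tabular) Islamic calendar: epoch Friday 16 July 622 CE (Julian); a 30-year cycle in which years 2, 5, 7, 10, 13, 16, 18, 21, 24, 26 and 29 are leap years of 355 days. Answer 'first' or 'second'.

First date → JDN 2447982; second date → JDN 2447929.
JDN 2447929 < JDN 2447982, so the second date is earlier.

second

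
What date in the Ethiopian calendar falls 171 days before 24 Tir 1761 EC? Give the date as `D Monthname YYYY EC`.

JDN of 24 Tir 1761 EC = 2367204.
2367204 − 171 = 2367033.
JDN 2367033 in the Ethiopian calendar is 8 Nehase 1760 EC.

8 Nehase 1760 EC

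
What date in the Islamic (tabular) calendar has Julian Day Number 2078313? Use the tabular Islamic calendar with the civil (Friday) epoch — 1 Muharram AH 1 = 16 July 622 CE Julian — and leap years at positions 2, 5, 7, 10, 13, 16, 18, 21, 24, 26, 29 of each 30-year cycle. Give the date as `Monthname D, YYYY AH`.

The proleptic Gregorian equivalent of JDN 2078313 is 15 February 978.
In the tabular Islamic calendar that day is Jumada al-Thani 28, 367 AH.

Jumada al-Thani 28, 367 AH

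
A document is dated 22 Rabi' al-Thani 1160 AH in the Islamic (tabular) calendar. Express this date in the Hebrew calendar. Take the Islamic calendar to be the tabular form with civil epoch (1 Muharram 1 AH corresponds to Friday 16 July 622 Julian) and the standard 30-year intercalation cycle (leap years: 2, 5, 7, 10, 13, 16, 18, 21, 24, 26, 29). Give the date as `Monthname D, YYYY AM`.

The source date corresponds to 3 May 1747 in the Gregorian calendar (JDN 2359261).
That day falls on 23 Iyar 5507 AM in the Hebrew calendar.

Iyar 23, 5507 AM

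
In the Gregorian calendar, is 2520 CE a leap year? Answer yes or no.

yes

2520 is divisible by 4 and not by 100, so it is a leap year.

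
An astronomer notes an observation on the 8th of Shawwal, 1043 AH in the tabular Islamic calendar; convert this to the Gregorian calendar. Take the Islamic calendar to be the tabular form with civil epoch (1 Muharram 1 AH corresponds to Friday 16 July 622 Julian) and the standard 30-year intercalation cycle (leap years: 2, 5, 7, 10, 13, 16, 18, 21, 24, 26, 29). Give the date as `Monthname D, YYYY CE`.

April 7, 1634 CE

Julian Day Number of the source date = 2317963.
Converting JDN 2317963 to the Gregorian calendar gives 7 April 1634 CE.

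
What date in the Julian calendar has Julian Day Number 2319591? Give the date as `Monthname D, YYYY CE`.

JDN 2319591 is 21 September 1638 in the Gregorian calendar.
In the Julian calendar that day is September 11, 1638 CE.

September 11, 1638 CE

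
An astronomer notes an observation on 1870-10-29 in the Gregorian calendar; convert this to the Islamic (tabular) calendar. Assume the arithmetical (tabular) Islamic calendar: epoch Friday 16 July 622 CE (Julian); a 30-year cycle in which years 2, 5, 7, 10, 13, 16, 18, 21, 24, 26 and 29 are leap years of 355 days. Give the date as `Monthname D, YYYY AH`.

Sha'ban 3, 1287 AH

Julian Day Number of the source date = 2404365.
Converting JDN 2404365 to the tabular Islamic calendar gives 3 Sha'ban 1287 AH.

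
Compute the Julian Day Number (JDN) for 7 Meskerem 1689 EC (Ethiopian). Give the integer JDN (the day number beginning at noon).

2340769

Equivalently 14 September 1696 (Gregorian).
JDN 2451545 is 1 January 2000 CE (Gregorian); the target day is −110776 days from there, so JDN = 2340769.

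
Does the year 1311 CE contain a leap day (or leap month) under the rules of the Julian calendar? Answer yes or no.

no

1311 mod 4 = 3, so it is a common year in the Julian calendar.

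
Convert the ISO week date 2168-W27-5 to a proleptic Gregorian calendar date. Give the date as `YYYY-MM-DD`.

ISO week 1 of 2168 is the week containing the first Thursday of 2168.
Week 27, day 5 (Friday) lands on 2168-07-08.

2168-07-08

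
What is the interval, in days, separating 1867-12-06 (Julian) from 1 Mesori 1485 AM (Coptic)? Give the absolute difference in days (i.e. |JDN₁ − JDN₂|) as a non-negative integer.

JDN of the first date = 2403319.
JDN of the second date = 2367391.
|2367391 − 2403319| = 35928.

35928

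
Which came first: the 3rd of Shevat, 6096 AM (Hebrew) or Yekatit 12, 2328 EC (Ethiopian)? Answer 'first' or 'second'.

first

The two dates have Julian Day Numbers 2574282 and 2574319 respectively.
Since 2574282 < 2574319, the first date comes first.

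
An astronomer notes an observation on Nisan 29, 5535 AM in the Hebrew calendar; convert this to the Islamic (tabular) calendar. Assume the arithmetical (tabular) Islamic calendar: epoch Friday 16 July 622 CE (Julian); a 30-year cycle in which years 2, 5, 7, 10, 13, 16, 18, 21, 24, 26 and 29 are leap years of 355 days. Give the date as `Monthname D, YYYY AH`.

Safar 27, 1189 AH

Both dates share Julian Day Number 2369484; in the tabular Islamic calendar that is 27 Safar 1189 AH.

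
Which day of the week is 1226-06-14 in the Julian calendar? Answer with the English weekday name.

Sunday

This is JDN 2169019 (21 June 1226 Gregorian).
2169019 ≡ 6 (mod 7); counting from Monday = 0 gives Sunday.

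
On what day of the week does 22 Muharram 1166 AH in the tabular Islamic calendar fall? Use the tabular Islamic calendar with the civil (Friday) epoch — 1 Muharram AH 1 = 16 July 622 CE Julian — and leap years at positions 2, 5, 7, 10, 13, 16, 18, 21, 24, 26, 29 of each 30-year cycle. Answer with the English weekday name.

In the Gregorian calendar this is 29 November 1752 (JDN 2361298).
2361298 ≡ 2 (mod 7); counting from Monday = 0 gives Wednesday.

Wednesday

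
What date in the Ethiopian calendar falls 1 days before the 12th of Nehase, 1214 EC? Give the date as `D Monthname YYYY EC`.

11 Nehase 1214 EC

The starting date is JDN 2167610; 2167610 − 1 = 2167609.
JDN 2167609 corresponds to 11 Nehase 1214 EC.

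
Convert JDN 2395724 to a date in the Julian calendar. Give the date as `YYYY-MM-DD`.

The Gregorian equivalent of JDN 2395724 is 3 March 1847.
In the Julian calendar that day is 1847-02-19.

1847-02-19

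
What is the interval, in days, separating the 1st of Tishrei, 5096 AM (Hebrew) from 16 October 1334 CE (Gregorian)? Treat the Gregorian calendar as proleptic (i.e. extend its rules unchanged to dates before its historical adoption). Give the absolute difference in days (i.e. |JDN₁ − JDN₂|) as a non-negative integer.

346

First date → JDN 2208928; second date → JDN 2208582.
The interval is |2208928 − 2208582| = 346 days.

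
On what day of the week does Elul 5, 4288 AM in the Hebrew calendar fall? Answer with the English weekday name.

Equivalently 8 August 528 Gregorian, JDN 1914128.
1914128 ≡ 6 (mod 7); counting from Monday = 0 gives Sunday.

Sunday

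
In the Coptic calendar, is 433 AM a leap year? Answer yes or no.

no

433 mod 4 = 1; in the Coptic calendar a year is leap when year mod 4 = 3, so it is a common year.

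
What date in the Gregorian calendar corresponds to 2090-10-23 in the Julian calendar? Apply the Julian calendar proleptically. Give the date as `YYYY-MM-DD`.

2090-11-05

At this point the Julian calendar is 13 days behind the Gregorian.
23 October 2090 Julian + 13 days → 5 November 2090 Gregorian.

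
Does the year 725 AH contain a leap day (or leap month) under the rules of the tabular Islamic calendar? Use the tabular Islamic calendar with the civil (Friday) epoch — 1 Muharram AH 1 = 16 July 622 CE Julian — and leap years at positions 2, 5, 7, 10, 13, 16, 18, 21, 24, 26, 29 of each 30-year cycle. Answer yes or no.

yes

Year 725 AH is year 5 of its 30-year cycle; leap positions are 2, 5, 7, 10, 13, 16, 18, 21, 24, 26, 29, so it is a leap year (355 days).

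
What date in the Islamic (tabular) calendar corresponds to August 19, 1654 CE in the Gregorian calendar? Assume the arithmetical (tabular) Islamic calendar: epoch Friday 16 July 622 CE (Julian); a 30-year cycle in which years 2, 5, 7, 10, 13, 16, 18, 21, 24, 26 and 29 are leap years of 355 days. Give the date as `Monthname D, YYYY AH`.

Both dates share Julian Day Number 2325402; in the tabular Islamic calendar that is 5 Shawwal 1064 AH.

Shawwal 5, 1064 AH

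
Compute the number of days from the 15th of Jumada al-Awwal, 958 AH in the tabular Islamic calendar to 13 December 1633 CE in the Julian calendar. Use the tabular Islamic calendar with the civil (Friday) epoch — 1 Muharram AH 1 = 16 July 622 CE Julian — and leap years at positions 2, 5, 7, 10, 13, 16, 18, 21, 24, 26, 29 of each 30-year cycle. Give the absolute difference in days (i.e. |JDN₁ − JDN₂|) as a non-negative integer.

30157

First date → JDN 2287701; second date → JDN 2317858.
The interval is |2287701 − 2317858| = 30157 days.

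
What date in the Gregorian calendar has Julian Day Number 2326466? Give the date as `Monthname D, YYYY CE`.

Counting from JDN 2299161 = 15 Oct 1582 gives an offset of 27305 days.

July 18, 1657 CE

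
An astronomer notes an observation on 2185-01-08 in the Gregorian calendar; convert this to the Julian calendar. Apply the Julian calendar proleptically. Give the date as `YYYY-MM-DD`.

At this point the Julian calendar is 14 days behind the Gregorian.
8 January 2185 Gregorian − 14 days → 25 December 2184 Julian.

2184-12-25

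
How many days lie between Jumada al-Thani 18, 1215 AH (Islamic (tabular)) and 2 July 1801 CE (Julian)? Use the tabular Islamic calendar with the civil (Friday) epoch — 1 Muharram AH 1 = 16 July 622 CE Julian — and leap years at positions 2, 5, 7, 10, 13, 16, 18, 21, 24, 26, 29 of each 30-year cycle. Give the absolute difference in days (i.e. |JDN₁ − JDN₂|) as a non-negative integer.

First date → JDN 2378806; second date → JDN 2379056.
The interval is |2378806 − 2379056| = 250 days.

250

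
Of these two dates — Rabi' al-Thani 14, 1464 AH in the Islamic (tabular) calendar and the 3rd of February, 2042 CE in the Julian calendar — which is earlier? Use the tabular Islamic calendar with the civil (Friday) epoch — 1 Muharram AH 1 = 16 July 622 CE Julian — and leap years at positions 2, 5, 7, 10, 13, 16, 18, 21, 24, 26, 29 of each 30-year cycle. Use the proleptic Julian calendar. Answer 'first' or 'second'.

First date → JDN 2466980; second date → JDN 2466932.
JDN 2466932 < JDN 2466980, so the second date is earlier.

second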